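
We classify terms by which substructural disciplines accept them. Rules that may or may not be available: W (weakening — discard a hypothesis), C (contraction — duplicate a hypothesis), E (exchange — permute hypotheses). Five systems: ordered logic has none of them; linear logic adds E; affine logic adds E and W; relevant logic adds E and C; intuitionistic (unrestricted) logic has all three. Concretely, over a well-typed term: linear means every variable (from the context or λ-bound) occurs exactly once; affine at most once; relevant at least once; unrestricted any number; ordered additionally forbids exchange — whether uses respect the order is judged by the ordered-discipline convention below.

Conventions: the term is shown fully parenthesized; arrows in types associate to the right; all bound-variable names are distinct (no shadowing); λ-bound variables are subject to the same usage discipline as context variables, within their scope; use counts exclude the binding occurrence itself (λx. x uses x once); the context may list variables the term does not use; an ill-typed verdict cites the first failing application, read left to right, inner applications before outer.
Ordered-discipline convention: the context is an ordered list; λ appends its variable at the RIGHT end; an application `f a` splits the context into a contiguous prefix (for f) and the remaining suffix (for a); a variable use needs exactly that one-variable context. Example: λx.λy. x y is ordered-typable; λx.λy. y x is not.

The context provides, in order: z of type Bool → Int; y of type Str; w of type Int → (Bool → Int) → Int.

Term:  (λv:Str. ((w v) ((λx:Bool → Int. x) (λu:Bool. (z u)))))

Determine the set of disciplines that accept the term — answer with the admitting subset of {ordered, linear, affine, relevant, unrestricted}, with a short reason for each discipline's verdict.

admitted by: none
usage: z: 1, y: 0, w: 1, v [bound]: 1, x [bound]: 1, u [bound]: 1
left-to-right use order: w, v, x, z, u
typing: ill-typed: argument of type Str where Int is required
ordered: ✗ — a type mismatch blocks all five
linear: ✗ — the type mismatch rejects it
affine: ✗ — not simply typable
relevant: ✗ — fails simple typing
unrestricted: ✗ — a type mismatch blocks all five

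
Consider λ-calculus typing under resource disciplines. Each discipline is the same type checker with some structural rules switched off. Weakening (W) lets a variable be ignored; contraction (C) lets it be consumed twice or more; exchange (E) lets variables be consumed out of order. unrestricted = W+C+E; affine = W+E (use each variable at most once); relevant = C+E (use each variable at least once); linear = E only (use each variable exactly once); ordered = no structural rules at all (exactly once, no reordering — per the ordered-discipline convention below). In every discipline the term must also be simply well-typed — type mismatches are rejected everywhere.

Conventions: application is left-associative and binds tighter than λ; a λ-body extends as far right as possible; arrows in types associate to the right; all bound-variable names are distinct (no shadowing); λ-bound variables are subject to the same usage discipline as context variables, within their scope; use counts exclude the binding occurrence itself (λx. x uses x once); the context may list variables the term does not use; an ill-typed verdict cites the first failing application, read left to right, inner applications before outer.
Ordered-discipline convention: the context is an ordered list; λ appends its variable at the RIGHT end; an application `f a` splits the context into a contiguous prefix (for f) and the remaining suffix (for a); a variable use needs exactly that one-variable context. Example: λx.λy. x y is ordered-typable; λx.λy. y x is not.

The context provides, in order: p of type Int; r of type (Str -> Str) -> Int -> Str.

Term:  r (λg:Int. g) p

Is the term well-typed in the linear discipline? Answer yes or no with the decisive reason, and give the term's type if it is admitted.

no — fails simple typing
counts: p: 1, r: 1, g [bound]: 1
order of uses: r, g, p
typing: ill-typed: an application expects Str -> Str but receives Int -> Int
summary: ordered ✗, linear ✗, affine ✗, relevant ✗, unrestricted ✗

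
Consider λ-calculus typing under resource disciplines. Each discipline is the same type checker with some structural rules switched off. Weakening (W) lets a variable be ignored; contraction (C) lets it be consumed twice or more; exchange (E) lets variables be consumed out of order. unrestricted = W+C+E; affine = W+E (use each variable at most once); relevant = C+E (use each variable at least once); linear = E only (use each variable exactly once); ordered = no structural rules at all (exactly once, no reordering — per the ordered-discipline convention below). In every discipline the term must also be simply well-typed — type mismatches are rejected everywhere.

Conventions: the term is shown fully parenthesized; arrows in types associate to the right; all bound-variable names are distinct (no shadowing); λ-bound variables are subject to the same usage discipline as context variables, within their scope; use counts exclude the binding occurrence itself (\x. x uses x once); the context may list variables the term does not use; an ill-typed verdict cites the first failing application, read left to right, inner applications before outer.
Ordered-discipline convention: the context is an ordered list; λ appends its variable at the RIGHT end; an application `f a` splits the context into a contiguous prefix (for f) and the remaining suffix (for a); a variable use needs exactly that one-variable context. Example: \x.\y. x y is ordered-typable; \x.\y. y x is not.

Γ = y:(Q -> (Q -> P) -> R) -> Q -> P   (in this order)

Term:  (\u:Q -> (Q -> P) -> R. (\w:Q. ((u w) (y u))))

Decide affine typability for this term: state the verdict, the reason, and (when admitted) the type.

no — repeated use of u ×2
variable uses: y=1, u [bound]=2, w [bound]=1
left-to-right use order: u, w, y, u
typing: ✓ — (Q -> (Q -> P) -> R) -> Q -> R
all disciplines: ordered ✗ · linear ✗ · affine ✗ · relevant ✓ · unrestricted ✓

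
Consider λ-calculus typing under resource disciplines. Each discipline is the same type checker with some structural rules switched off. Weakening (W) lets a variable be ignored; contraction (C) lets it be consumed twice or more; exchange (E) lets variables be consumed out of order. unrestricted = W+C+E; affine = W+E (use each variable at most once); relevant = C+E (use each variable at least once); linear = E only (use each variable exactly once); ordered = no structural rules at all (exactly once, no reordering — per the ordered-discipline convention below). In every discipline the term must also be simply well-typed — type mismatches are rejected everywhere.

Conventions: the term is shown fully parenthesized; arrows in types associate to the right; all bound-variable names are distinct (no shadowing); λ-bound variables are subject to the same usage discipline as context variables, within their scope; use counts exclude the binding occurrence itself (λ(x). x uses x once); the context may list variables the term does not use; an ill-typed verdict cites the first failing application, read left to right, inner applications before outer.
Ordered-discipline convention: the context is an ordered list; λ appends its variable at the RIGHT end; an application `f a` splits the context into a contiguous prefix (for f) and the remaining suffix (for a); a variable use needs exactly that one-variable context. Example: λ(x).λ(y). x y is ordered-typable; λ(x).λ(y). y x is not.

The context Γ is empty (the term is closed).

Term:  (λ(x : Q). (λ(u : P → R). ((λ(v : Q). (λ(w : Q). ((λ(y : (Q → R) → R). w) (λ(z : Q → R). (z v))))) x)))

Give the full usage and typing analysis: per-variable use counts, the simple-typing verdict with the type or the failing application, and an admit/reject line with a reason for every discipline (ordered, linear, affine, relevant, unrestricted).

counts: x [bound]=1; u [bound]=0; v [bound]=1; w [bound]=1; y [bound]=0; z [bound]=1
uses in reading order: w, z, v, x
typing: well-typed — term : Q → (P → R) → Q → Q
ordered ✗ (u, y left unused)
linear ✗ (u, y left unused)
affine ✓ (at most one use each (x, u, v, w, y, z))
relevant ✗ (u, y left unused)
unrestricted ✓ (type-checks (Q → (P → R) → Q → Q) and nothing is barred)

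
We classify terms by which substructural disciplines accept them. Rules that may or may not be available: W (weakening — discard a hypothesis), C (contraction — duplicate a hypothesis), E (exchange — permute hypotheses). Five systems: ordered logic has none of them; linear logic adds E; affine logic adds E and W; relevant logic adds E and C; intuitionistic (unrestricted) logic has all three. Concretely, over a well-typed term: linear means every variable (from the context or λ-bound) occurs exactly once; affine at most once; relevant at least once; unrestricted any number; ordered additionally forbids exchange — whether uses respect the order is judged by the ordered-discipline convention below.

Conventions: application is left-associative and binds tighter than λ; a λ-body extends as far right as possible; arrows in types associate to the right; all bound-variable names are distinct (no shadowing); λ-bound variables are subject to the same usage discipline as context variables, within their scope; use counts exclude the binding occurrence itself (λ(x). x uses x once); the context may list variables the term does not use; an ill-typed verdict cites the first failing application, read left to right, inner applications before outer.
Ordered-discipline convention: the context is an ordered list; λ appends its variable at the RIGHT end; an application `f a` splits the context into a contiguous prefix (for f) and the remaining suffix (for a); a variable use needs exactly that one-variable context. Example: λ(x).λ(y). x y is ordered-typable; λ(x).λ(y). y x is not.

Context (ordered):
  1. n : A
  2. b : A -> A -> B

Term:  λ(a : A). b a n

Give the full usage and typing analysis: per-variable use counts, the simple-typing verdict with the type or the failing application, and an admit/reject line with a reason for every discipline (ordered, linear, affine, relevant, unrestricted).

counts: n: 1, b: 1, a (bound): 1
order of uses: b, a, n
typing: well-typed at A -> B
ordered: ✗ — needs exchange: uses follow b, a, n
linear: ✓ — each of n, b, a used exactly once
affine: ✓ — n, b, a: no repeats, contraction unneeded
relevant: ✓ — every one of n, b, a appears
unrestricted: ✓ — simply typable at A -> B; W, C, E all held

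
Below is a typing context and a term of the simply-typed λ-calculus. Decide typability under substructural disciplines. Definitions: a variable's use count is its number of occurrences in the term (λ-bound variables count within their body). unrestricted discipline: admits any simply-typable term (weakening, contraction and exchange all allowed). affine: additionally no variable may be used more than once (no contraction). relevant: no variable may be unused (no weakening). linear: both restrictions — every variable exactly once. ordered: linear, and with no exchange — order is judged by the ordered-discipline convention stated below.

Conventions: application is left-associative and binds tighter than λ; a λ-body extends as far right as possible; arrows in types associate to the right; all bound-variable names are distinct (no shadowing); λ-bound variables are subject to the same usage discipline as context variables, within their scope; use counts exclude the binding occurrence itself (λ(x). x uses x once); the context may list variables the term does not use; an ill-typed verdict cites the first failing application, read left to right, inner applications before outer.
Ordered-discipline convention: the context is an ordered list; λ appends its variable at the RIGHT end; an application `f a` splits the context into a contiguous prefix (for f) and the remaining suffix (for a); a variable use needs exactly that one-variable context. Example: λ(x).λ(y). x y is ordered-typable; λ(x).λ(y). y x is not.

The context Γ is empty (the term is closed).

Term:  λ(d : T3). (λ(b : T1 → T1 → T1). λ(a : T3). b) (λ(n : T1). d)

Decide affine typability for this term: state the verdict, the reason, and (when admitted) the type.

no — a type mismatch blocks all five
use counts: d (bound)=1, b (bound)=1, a (bound)=0, n (bound)=0
order of uses: b, d
typing: ill-typed: argument of type T1 → T3 where T1 → T1 → T1 is required
per-discipline verdicts: ordered ✗ · linear ✗ · affine ✗ · relevant ✗ · unrestricted ✗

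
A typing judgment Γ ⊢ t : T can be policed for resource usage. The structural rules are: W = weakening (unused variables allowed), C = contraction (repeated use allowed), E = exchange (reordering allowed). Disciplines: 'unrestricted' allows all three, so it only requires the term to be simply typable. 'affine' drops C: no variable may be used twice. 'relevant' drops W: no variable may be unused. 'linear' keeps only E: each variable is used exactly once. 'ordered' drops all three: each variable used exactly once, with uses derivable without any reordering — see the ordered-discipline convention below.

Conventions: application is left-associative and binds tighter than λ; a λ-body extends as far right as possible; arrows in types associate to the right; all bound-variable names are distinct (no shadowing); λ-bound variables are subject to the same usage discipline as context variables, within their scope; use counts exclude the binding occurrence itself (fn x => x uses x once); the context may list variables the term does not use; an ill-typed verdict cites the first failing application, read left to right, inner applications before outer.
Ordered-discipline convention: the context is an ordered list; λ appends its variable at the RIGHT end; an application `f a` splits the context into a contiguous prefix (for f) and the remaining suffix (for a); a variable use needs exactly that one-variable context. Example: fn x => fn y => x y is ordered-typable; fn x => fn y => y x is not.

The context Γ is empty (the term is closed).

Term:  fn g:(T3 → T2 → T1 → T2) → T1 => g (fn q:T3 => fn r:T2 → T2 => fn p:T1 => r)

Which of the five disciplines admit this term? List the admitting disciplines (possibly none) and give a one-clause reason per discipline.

admitting disciplines: none
usage: g (λ-bound): 1×, q (λ-bound): 0×, r (λ-bound): 1×, p (λ-bound): 0×
uses in reading order: g, r
typing: ill-typed: an argument T3 → (T2 → T2) → T1 → T2 → T2 mismatches the expected T3 → T2 → T1 → T2
ordered ✗ (fails simple typing)
linear ✗ (a type mismatch blocks all five)
affine ✗ (the type mismatch rejects it)
relevant ✗ (not simply typable)
unrestricted ✗ (fails simple typing)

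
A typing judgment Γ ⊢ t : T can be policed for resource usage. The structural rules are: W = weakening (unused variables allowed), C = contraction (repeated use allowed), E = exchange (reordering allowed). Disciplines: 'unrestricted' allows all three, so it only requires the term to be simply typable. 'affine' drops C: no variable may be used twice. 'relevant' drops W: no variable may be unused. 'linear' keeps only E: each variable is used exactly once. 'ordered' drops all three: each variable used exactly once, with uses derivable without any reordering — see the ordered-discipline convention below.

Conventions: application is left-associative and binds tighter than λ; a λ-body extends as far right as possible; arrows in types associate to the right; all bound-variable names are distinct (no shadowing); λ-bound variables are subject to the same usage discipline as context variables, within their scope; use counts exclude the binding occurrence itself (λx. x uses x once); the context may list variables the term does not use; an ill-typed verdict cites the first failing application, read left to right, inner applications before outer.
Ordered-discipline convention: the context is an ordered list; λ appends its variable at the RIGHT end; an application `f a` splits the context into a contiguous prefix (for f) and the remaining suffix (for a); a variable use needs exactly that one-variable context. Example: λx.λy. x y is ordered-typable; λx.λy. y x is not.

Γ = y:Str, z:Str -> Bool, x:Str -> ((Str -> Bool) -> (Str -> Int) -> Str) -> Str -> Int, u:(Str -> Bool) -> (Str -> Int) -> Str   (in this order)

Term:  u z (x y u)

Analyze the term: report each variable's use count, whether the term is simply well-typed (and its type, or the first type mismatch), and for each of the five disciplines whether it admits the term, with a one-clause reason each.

counts: y: 1×, z: 1×, x: 1×, u: 2×
left-to-right use order: u, z, x, y, u
typing: well-typed — term : Str
ordered: ✗ — repeated use of u ×2
linear: ✗ — repeated use of u ×2
affine: ✗ — repeated use of u ×2
relevant: ✓ — at least one use each (y, z, x, u)
unrestricted: ✓ — well-typed at Str; no restrictions here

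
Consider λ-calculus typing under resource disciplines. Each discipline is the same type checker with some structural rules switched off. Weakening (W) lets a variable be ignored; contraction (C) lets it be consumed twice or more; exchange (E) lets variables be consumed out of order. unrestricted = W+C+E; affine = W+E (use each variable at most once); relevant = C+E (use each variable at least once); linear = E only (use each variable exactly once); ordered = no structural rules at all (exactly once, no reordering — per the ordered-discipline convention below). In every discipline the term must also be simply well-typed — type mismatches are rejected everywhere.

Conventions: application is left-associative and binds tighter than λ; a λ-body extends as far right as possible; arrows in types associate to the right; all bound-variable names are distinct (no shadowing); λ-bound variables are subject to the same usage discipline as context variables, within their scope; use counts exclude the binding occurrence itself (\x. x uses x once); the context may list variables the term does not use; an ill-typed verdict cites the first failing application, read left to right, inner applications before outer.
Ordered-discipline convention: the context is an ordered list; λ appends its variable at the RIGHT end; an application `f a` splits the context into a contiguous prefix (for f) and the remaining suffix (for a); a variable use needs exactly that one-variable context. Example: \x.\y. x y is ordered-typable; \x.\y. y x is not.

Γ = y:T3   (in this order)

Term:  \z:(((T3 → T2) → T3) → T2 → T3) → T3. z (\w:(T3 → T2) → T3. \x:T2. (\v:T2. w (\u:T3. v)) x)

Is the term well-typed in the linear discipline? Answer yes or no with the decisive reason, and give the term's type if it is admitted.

no — unused: y, u — weakening required
variable uses: y=0, z (bound)=1, w (bound)=1, x (bound)=1, v (bound)=1, u (bound)=0
use order (left to right): z, w, v, x
typing: well-typed — term : ((((T3 → T2) → T3) → T2 → T3) → T3) → T3
all disciplines: ordered ✗; linear ✗; affine ✓; relevant ✗; unrestricted ✓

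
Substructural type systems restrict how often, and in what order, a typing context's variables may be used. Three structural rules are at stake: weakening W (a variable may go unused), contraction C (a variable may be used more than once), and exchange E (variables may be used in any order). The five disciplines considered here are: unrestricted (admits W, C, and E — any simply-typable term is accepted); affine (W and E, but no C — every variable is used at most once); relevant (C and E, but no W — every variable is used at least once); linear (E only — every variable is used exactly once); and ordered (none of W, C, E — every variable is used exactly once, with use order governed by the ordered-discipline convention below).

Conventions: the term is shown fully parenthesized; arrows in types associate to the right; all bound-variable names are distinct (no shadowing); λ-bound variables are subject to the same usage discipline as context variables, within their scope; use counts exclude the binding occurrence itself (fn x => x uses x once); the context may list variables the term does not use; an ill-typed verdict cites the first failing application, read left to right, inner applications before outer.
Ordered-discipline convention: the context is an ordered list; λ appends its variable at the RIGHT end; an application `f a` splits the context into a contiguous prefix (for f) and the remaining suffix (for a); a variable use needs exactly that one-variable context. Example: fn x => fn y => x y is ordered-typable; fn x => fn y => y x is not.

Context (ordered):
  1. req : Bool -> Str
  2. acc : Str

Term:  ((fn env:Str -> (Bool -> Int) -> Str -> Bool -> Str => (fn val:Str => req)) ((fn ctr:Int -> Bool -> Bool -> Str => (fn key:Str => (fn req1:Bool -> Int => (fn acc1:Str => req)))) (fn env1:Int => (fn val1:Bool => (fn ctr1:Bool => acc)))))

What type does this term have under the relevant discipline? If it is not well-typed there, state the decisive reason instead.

not well-typed under relevant — unused: env, val, ctr, key, req1, acc1, env1, val1, ctr1 — weakening required
usage: req ×2, acc ×1, env [bound] ×0, val [bound] ×0, ctr [bound] ×0, key [bound] ×0, req1 [bound] ×0, acc1 [bound] ×0, env1 [bound] ×0, val1 [bound] ×0, ctr1 [bound] ×0
left-to-right use order: req, req, acc
typing: well-typed at Str -> Bool -> Str
summary: ordered ✗ · linear ✗ · affine ✗ · relevant ✗ · unrestricted ✓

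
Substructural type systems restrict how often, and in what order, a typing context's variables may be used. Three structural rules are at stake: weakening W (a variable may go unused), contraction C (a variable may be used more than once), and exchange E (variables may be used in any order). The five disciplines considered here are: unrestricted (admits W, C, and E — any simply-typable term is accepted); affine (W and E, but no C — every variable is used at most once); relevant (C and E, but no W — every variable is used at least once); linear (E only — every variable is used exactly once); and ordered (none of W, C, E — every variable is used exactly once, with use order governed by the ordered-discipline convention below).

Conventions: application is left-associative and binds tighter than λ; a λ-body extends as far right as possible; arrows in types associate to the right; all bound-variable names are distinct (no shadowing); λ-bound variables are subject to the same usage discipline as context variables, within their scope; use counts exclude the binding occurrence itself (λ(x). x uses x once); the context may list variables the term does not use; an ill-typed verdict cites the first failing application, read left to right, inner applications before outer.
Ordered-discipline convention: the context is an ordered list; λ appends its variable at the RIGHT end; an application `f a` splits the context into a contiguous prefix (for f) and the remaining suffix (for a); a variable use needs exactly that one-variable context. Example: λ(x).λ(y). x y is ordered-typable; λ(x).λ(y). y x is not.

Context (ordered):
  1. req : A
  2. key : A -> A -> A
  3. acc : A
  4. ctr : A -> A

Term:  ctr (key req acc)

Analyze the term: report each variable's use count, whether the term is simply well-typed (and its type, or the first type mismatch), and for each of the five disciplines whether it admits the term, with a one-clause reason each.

usage: req: 1×; key: 1×; acc: 1×; ctr: 1×
order of uses: ctr, key, req, acc
typing: well-typed at A
ordered: ✗, use order ctr, key, req, acc needs exchange
linear: ✓, single use per variable (req, key, acc, ctr)
affine: ✓, none of req, key, acc, ctr used more than once
relevant: ✓, req, key, acc, ctr: all used, weakening unneeded
unrestricted: ✓, typability at A is all that's needed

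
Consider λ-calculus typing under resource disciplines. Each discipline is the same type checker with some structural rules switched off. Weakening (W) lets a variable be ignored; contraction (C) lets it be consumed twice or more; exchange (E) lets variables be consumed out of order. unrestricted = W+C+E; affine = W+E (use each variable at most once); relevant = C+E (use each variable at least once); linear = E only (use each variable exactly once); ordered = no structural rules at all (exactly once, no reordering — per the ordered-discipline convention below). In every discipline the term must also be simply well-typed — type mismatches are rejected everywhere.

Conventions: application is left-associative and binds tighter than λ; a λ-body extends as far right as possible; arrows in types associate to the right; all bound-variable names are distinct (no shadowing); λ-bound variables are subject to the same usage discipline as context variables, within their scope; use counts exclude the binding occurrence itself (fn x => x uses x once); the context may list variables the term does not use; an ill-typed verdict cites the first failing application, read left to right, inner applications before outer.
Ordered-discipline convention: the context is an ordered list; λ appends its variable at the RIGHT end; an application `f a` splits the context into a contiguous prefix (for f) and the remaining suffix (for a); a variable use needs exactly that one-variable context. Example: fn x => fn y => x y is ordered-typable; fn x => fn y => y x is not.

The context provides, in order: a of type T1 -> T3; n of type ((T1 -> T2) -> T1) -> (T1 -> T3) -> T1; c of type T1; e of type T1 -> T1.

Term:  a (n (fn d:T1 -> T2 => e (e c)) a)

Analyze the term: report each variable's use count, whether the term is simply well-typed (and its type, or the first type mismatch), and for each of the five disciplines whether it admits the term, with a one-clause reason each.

variable uses: a=2, n=1, c=1, e=2, d (λ-bound)=0
uses in reading order: a, n, e, e, c, a
typing: well-typed at T3
ordered: ✗ — a ×2, e ×2 used more than once (contraction); needs weakening: d unused
linear: ✗ — a ×2, e ×2 used more than once (contraction); needs weakening: d unused
affine: ✗ — a ×2, e ×2 used more than once (contraction)
relevant: ✗ — needs weakening: d unused
unrestricted: ✓ — typability at T3 is all that's needed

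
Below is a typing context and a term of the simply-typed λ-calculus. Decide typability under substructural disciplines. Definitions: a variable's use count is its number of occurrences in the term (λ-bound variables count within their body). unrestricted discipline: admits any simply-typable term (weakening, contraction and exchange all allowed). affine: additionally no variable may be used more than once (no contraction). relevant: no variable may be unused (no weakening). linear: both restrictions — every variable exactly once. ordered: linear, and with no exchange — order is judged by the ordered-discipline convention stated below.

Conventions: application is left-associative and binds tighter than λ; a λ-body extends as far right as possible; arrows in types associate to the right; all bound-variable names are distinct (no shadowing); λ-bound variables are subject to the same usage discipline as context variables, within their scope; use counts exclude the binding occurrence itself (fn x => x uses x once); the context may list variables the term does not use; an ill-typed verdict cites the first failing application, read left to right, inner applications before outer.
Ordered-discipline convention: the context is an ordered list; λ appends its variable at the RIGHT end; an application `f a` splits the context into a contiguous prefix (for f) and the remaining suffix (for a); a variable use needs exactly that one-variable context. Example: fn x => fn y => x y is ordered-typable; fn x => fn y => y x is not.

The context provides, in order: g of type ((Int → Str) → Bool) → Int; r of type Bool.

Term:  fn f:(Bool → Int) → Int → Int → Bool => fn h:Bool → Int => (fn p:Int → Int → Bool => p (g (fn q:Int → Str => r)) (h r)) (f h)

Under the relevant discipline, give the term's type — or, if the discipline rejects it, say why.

not well-typed under relevant — unused: q — weakening required
variable uses: g=1, r=2, f [bound]=1, h [bound]=2, p [bound]=1, q [bound]=0
uses in reading order: p, g, r, h, r, f, h
typing: well-typed — term : ((Bool → Int) → Int → Int → Bool) → (Bool → Int) → Bool
summary: ordered ✗; linear ✗; affine ✗; relevant ✗; unrestricted ✓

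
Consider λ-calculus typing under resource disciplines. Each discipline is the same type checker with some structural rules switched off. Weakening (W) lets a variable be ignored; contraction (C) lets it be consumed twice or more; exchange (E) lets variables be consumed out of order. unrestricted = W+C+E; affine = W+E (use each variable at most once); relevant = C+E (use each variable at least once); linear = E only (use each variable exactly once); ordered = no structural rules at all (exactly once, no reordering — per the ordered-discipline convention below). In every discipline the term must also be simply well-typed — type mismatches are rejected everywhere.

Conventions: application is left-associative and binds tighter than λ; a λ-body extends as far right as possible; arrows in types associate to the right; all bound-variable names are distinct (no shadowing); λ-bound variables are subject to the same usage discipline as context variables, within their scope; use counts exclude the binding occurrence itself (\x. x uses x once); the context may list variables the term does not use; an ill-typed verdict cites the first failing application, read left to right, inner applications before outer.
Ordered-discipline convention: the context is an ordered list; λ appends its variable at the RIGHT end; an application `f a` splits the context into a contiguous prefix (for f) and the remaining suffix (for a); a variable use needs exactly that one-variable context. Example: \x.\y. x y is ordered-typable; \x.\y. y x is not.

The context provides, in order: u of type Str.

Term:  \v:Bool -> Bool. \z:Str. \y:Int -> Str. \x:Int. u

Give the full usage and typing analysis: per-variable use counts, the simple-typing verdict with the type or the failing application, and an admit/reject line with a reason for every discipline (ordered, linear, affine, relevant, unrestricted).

variable uses: u ×1, v (λ-bound) ×0, z (λ-bound) ×0, y (λ-bound) ×0, x (λ-bound) ×0
order of uses: u
typing: well-typed — term : (Bool -> Bool) -> Str -> (Int -> Str) -> Int -> Str
ordered: ✗, unused: v, z, y, x — weakening required
linear: ✗, unused: v, z, y, x — weakening required
affine: ✓, at most one use each (u, v, z, y, x)
relevant: ✗, unused: v, z, y, x — weakening required
unrestricted: ✓, well-typed at (Bool -> Bool) -> Str -> (Int -> Str) -> Int -> Str; no restrictions here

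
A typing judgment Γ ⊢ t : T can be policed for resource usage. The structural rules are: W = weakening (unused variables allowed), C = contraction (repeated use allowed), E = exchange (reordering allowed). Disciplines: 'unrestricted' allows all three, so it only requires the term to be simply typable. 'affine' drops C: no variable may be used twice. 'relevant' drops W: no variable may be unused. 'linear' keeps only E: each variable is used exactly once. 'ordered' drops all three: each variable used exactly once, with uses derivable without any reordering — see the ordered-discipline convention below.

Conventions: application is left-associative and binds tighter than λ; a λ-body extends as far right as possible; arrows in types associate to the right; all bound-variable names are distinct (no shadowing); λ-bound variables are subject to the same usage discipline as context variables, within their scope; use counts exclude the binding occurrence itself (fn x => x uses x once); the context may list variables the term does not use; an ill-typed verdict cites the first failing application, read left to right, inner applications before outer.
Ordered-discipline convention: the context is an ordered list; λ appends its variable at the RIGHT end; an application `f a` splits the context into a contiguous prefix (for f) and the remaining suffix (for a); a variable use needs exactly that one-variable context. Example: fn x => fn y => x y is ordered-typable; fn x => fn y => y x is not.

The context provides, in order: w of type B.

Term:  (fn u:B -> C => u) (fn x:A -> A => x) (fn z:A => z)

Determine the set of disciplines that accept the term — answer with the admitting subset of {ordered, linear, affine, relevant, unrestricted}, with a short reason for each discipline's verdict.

admitting disciplines: none
use counts: w: 0×, u [bound]: 1×, x [bound]: 1×, z [bound]: 1×
uses in reading order: u, x, z
typing: ill-typed: a function awaiting B -> C gets (A -> A) -> A -> A
ordered: ✗ — fails simple typing
linear: ✗ — a type mismatch blocks all five
affine: ✗ — the type mismatch rejects it
relevant: ✗ — not simply typable
unrestricted: ✗ — fails simple typing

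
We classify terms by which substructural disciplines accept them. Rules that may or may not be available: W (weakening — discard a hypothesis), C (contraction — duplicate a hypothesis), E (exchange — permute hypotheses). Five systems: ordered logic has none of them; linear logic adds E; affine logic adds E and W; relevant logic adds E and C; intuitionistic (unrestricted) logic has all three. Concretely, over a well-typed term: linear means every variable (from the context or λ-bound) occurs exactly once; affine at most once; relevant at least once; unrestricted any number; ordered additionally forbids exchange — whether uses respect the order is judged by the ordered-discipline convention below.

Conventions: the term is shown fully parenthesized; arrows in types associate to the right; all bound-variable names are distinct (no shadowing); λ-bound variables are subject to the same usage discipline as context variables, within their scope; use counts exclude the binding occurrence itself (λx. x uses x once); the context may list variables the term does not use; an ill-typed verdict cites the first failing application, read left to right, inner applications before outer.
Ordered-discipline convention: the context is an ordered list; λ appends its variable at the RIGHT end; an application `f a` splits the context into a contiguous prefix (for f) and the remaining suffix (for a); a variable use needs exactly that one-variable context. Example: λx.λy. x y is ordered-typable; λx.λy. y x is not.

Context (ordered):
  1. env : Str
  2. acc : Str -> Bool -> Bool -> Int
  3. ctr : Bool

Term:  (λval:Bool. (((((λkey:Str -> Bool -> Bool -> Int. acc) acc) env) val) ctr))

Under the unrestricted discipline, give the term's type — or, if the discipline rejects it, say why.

term : Bool -> Int
usage: env: 1, acc: 2, ctr: 1, val (λ-bound): 1, key (λ-bound): 0
use order (left to right): acc, acc, env, val, ctr
typing: ✓ — Bool -> Int
across the five disciplines: ordered ✗; linear ✗; affine ✗; relevant ✗; unrestricted ✓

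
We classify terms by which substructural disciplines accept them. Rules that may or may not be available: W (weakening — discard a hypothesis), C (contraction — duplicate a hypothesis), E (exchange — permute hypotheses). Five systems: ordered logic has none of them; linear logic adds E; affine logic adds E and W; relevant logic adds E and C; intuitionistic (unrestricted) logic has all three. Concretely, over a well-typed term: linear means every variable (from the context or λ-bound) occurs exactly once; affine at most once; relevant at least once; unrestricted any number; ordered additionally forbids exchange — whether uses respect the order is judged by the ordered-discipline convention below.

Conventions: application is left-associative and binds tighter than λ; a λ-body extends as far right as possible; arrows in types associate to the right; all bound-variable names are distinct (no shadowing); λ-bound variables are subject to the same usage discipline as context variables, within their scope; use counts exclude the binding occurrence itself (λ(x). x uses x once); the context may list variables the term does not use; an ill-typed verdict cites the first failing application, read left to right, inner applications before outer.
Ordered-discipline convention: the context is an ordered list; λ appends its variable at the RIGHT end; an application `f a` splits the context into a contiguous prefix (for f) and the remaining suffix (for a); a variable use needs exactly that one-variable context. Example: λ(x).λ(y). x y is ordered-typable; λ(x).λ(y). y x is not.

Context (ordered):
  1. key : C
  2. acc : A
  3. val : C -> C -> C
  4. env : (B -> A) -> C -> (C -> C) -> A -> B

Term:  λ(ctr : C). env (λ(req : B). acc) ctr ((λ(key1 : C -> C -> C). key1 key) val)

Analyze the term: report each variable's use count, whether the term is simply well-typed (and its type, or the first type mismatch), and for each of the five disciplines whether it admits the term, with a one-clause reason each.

use counts: key: 1×; acc: 1×; val: 1×; env: 1×; ctr (bound): 1×; req (bound): 0×; key1 (bound): 1×
use order (left to right): env, acc, ctr, key1, key, val
typing: well-typed at C -> A -> B
ordered ✗ (needs weakening: req unused)
linear ✗ (needs weakening: req unused)
affine ✓ (no duplicate uses among key, acc, val, env, ctr, req, key1)
relevant ✗ (needs weakening: req unused)
unrestricted ✓ (simply typable at C -> A -> B; W, C, E all held)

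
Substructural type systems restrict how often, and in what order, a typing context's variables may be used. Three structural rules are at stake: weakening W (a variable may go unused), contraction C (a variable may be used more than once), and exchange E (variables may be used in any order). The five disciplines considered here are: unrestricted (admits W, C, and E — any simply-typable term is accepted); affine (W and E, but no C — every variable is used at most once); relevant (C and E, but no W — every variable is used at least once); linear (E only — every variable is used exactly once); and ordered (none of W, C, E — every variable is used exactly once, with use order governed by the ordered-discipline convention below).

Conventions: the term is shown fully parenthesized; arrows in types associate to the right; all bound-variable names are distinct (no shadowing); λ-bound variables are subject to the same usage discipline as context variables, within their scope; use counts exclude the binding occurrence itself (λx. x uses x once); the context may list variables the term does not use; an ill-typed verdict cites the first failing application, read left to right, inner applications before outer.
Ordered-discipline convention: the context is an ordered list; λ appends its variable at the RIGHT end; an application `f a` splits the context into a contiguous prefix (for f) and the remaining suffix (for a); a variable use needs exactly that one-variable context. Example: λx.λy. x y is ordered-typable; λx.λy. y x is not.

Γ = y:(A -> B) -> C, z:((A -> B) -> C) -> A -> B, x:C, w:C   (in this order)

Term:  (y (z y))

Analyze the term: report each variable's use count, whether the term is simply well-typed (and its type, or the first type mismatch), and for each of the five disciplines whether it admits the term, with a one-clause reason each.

use counts: y: 2; z: 1; x: 0; w: 0
left-to-right use order: y, z, y
typing: the term checks, with type C
ordered: ✗ — uses contraction: y ×2; x, w left unused
linear: ✗ — uses contraction: y ×2; x, w left unused
affine: ✗ — uses contraction: y ×2
relevant: ✗ — x, w left unused
unrestricted: ✓ — well-typed at C; no restrictions here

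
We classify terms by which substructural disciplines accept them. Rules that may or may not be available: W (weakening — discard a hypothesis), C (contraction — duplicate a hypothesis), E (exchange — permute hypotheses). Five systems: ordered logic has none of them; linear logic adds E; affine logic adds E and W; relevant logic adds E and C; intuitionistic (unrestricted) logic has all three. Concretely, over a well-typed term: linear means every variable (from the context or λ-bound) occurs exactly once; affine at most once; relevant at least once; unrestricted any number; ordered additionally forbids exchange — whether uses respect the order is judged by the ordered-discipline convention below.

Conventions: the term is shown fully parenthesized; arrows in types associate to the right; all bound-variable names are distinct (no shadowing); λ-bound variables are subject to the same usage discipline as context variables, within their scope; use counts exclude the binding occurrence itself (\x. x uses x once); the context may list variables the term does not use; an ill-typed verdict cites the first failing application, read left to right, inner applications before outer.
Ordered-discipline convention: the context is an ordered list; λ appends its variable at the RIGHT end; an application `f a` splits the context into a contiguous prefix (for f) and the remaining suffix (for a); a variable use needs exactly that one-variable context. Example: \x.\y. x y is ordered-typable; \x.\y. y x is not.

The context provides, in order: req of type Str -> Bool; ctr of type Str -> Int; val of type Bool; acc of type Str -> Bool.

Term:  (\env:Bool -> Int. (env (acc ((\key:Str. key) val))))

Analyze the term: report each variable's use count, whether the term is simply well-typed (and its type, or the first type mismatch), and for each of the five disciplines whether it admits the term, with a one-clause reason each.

usage: req: 0×, ctr: 0×, val: 1×, acc: 1×, env (λ-bound): 1×, key (λ-bound): 1×
uses in reading order: env, acc, key, val
typing: ill-typed: an application expects Str but receives Bool
ordered ✗ (a type mismatch blocks all five)
linear ✗ (the type mismatch rejects it)
affine ✗ (not simply typable)
relevant ✗ (fails simple typing)
unrestricted ✗ (a type mismatch blocks all five)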